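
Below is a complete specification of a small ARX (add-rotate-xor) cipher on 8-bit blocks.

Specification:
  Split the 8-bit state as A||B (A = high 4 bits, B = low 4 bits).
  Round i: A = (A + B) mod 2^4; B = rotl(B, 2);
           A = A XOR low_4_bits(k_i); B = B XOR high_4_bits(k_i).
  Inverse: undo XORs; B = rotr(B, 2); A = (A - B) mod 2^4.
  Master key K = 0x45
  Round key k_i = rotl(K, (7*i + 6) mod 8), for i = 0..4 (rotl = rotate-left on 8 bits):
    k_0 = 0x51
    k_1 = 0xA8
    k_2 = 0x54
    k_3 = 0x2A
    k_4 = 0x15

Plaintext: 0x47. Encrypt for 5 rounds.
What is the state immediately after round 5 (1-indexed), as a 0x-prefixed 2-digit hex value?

s_0 = plaintext = 0x47
s_1 = Round(s_0, k_0) = 0xA8
s_2 = Round(s_1, k_1) = 0xA8
s_3 = Round(s_2, k_2) = 0x67
s_4 = Round(s_3, k_3) = 0x7F
s_5 = Round(s_4, k_4) = 0x3E

0x3E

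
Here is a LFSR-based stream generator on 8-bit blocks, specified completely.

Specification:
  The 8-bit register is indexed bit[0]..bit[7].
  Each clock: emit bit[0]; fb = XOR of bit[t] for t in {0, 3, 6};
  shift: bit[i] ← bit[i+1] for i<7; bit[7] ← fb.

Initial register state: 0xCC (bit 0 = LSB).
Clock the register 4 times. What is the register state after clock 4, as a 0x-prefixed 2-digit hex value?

reg_0 = 0xCC
clock 1: out=0, reg = 0x66
clock 2: out=0, reg = 0xB3
clock 3: out=1, reg = 0xD9
clock 4: out=1, reg = 0xEC

0xEC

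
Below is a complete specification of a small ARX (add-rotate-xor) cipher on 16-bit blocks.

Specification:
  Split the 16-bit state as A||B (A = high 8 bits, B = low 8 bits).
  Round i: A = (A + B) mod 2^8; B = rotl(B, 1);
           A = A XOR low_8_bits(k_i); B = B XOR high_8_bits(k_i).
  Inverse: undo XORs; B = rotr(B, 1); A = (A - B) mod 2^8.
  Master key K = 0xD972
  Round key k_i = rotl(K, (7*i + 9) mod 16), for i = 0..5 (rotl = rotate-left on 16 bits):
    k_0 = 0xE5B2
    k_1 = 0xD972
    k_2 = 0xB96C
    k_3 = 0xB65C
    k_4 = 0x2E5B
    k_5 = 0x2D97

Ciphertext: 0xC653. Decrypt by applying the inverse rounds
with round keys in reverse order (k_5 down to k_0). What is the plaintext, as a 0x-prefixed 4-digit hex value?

s_0 = ciphertext = 0xC653
s_1 = InvRound(s_0, k_5) = 0x123F
s_2 = InvRound(s_1, k_4) = 0xC188
s_3 = InvRound(s_2, k_3) = 0x7E1F
s_4 = InvRound(s_3, k_2) = 0xBF53
s_5 = InvRound(s_4, k_1) = 0x8845
s_6 = InvRound(s_5, k_0) = 0xEA50

0xEA50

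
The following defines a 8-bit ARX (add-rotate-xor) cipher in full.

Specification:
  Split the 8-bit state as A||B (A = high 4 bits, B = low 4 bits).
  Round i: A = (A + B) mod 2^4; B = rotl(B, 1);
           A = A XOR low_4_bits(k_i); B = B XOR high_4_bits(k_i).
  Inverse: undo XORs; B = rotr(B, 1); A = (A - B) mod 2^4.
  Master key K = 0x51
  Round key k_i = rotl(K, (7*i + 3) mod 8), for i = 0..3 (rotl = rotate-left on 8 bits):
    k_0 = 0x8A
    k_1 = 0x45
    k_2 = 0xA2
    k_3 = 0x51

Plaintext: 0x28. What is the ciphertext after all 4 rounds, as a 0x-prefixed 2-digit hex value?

0x4D

s_0 = plaintext = 0x28
s_1 = Round(s_0, k_0) = 0x09
s_2 = Round(s_1, k_1) = 0xC7
s_3 = Round(s_2, k_2) = 0x14
s_4 = Round(s_3, k_3) = 0x4D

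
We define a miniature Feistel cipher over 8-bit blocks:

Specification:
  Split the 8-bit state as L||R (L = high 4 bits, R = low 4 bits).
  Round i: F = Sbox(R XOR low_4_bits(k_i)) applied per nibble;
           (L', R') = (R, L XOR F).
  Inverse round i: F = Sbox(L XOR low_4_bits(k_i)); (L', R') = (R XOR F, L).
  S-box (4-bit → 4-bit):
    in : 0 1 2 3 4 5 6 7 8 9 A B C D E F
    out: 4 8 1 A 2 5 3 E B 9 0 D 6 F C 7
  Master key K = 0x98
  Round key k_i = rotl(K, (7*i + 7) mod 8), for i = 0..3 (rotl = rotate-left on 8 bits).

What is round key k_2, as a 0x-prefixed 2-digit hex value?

K = 0x98
k_0 = rotl(K, (7*0+7) mod 8) = rotl(K, 7) = 0x4C
k_1 = rotl(K, (7*1+7) mod 8) = rotl(K, 6) = 0x26
k_2 = rotl(K, (7*2+7) mod 8) = rotl(K, 5) = 0x13

0x13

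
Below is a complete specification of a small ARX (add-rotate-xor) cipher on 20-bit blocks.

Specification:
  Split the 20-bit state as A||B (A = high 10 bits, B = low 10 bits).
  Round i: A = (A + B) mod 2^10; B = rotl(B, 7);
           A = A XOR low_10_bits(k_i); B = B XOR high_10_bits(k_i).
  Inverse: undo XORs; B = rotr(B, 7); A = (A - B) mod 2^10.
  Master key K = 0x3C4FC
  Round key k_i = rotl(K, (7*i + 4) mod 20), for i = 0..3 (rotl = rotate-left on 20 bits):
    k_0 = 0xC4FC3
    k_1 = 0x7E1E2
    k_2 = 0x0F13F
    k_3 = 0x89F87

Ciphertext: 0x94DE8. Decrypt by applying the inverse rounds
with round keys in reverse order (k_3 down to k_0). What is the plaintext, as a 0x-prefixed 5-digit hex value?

0xE99A0

s_0 = ciphertext = 0x94DE8
s_1 = InvRound(s_0, k_3) = 0xD567F
s_2 = InvRound(s_1, k_2) = 0x13A1C
s_3 = InvRound(s_2, k_1) = 0xA1727
s_4 = InvRound(s_3, k_0) = 0xE99A0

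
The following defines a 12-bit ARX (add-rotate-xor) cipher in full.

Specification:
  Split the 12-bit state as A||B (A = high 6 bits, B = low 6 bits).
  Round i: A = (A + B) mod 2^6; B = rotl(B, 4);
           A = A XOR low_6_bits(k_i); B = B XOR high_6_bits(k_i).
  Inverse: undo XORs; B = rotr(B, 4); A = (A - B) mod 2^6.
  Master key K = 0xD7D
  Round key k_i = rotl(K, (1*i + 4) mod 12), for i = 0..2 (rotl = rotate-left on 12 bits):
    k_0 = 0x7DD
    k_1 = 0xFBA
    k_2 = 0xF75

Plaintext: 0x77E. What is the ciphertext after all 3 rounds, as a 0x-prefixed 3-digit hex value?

s_0 = plaintext = 0x77E
s_1 = Round(s_0, k_0) = 0x1B0
s_2 = Round(s_1, k_1) = 0x332
s_3 = Round(s_2, k_2) = 0x2D1

0x2D1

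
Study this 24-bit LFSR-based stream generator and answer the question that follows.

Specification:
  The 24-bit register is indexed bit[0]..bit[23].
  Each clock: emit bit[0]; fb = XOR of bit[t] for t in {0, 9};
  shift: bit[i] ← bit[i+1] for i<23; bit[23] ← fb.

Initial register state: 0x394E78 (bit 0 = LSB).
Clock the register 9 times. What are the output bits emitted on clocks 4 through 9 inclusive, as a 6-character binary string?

reg_0 = 0x394E78
clock 1: out=0, reg = 0x9CA73C
clock 2: out=0, reg = 0xCE539E
clock 3: out=0, reg = 0xE729CF
clock 4: out=1, reg = 0xF394E7
clock 5: out=1, reg = 0xF9CA73
clock 6: out=1, reg = 0x7CE539
clock 7: out=1, reg = 0xBE729C
clock 8: out=0, reg = 0xDF394E
clock 9: out=0, reg = 0x6F9CA7

111100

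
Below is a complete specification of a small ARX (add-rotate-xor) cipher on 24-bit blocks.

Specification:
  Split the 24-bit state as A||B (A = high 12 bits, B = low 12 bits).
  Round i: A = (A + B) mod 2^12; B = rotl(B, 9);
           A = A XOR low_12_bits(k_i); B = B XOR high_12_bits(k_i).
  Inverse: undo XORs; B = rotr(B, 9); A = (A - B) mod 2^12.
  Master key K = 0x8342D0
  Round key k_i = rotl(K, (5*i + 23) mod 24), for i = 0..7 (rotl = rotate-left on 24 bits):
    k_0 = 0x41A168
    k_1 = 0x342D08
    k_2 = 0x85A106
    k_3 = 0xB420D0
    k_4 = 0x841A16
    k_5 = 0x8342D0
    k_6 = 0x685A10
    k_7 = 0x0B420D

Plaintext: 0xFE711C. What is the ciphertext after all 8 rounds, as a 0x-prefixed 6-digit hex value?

0xBF7A42

s_0 = plaintext = 0xFE711C
s_1 = Round(s_0, k_0) = 0x06BC39
s_2 = Round(s_1, k_1) = 0x1AC0C5
s_3 = Round(s_2, k_2) = 0x377242
s_4 = Round(s_3, k_3) = 0x569F0A
s_5 = Round(s_4, k_4) = 0xE65DA0
s_6 = Round(s_5, k_5) = 0xED5980
s_7 = Round(s_6, k_6) = 0x2457B5
s_8 = Round(s_7, k_7) = 0xBF7A42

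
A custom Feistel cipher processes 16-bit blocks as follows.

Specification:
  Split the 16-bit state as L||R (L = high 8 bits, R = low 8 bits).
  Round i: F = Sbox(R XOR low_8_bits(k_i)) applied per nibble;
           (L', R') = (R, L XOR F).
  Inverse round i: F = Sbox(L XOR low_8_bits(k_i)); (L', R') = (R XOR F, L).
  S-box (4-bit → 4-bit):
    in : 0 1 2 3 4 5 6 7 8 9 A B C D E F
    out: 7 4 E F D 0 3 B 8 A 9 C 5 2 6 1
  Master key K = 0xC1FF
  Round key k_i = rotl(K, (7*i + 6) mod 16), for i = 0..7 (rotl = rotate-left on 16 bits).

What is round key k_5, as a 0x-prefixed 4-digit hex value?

K = 0xC1FF
k_0 = rotl(K, (7*0+6) mod 16) = rotl(K, 6) = 0x7FF0
k_1 = rotl(K, (7*1+6) mod 16) = rotl(K, 13) = 0xF83F
k_2 = rotl(K, (7*2+6) mod 16) = rotl(K, 4) = 0x1FFC
k_3 = rotl(K, (7*3+6) mod 16) = rotl(K, 11) = 0xFE0F
k_4 = rotl(K, (7*4+6) mod 16) = rotl(K, 2) = 0x07FF
k_5 = rotl(K, (7*5+6) mod 16) = rotl(K, 9) = 0xFF83

0xFF83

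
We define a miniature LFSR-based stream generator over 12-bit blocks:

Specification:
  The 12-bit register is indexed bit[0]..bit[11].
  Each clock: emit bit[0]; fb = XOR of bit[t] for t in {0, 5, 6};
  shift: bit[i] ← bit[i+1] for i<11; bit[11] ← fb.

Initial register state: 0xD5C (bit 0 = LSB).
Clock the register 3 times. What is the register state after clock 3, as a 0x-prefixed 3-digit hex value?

reg_0 = 0xD5C
clock 1: out=0, reg = 0xEAE
clock 2: out=0, reg = 0xF57
clock 3: out=1, reg = 0x7AB

0x7AB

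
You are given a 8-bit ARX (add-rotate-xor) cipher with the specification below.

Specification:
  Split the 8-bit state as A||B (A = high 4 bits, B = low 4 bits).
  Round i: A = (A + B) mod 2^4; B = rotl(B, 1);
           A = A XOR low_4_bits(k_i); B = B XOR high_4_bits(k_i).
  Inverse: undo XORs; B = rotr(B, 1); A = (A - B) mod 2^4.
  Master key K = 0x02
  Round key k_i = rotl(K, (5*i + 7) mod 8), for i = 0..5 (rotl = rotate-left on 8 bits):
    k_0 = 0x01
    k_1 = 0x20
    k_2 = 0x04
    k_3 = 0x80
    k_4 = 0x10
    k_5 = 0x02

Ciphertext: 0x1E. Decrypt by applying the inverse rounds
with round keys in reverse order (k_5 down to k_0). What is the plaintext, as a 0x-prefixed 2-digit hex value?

s_0 = ciphertext = 0x1E
s_1 = InvRound(s_0, k_5) = 0xC7
s_2 = InvRound(s_1, k_4) = 0x93
s_3 = InvRound(s_2, k_3) = 0xCD
s_4 = InvRound(s_3, k_2) = 0xAE
s_5 = InvRound(s_4, k_1) = 0x46
s_6 = InvRound(s_5, k_0) = 0x23

0x23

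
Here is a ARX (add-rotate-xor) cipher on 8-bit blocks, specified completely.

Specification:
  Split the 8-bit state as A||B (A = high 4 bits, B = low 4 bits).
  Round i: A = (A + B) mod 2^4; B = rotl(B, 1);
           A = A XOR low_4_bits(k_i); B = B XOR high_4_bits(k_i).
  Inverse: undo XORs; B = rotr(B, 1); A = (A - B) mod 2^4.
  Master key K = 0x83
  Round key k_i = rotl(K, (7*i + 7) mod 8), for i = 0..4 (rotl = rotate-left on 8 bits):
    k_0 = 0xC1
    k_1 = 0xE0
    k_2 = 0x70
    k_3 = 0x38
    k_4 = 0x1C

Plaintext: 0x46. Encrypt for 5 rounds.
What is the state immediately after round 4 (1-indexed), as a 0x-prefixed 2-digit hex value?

s_0 = plaintext = 0x46
s_1 = Round(s_0, k_0) = 0xB0
s_2 = Round(s_1, k_1) = 0xBE
s_3 = Round(s_2, k_2) = 0x9A
s_4 = Round(s_3, k_3) = 0xB6
s_5 = Round(s_4, k_4) = 0xDD

0xB6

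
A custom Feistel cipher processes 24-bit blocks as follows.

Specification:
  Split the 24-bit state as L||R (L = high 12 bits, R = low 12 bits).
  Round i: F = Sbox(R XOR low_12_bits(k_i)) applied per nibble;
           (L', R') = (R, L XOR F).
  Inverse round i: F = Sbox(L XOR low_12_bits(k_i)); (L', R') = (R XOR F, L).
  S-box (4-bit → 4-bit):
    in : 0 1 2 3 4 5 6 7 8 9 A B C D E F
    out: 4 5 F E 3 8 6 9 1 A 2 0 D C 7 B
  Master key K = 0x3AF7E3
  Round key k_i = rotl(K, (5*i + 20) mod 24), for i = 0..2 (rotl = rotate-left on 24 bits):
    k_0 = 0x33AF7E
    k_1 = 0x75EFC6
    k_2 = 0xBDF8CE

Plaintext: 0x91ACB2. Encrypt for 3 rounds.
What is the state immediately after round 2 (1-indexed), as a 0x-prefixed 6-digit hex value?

s_0 = plaintext = 0x91ACB2
s_1 = Round(s_0, k_0) = 0xCB27C7
s_2 = Round(s_1, k_1) = 0x7C7DF7
s_3 = Round(s_2, k_2) = 0xDF7F2D

0x7C7DF7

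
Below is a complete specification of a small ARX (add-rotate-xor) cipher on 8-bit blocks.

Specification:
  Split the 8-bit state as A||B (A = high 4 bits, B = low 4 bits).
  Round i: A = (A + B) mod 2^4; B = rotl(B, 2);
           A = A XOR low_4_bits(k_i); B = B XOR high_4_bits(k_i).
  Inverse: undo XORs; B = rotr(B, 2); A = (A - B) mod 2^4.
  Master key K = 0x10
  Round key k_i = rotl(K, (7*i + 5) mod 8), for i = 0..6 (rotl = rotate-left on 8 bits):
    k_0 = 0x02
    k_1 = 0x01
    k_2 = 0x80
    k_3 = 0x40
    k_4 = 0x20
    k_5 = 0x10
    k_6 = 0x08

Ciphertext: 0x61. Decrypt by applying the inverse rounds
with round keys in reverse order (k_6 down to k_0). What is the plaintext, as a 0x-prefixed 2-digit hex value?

0xFB

s_0 = ciphertext = 0x61
s_1 = InvRound(s_0, k_6) = 0xA4
s_2 = InvRound(s_1, k_5) = 0x55
s_3 = InvRound(s_2, k_4) = 0x8D
s_4 = InvRound(s_3, k_3) = 0x26
s_5 = InvRound(s_4, k_2) = 0x7B
s_6 = InvRound(s_5, k_1) = 0x8E
s_7 = InvRound(s_6, k_0) = 0xFB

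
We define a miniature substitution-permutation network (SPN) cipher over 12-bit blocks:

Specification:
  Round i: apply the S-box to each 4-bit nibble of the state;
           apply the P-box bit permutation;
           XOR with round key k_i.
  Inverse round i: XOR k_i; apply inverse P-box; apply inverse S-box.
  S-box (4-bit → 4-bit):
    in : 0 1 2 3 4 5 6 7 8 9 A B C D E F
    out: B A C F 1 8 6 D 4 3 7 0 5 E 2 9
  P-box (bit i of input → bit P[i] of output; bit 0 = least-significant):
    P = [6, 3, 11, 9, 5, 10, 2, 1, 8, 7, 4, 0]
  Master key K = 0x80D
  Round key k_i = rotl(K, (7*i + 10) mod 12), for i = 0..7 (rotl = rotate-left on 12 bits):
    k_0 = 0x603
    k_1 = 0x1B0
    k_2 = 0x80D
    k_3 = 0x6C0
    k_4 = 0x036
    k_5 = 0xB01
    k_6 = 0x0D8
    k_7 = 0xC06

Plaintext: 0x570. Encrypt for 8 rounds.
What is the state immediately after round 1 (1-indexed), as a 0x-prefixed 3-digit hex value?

0x46C

s_0 = plaintext = 0x570
s_1 = Round(s_0, k_0) = 0x46C
s_2 = Round(s_1, k_1) = 0xCF4
s_3 = Round(s_2, k_2) = 0x97F
s_4 = Round(s_3, k_3) = 0x526
s_5 = Round(s_4, k_4) = 0x839
s_6 = Round(s_5, k_5) = 0xF7F
s_7 = Round(s_6, k_6) = 0x3BF
s_8 = Round(s_7, k_7) = 0xFD7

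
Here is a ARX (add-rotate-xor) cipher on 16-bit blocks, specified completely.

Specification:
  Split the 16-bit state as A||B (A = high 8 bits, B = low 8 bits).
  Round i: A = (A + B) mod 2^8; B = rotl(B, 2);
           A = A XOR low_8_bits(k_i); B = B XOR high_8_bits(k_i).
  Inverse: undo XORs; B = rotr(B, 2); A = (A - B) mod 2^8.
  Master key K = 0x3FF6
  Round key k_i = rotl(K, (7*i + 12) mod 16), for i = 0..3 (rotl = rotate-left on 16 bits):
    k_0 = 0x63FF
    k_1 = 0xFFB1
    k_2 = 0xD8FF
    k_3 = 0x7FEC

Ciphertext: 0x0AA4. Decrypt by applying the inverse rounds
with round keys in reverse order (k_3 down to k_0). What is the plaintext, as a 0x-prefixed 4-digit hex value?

s_0 = ciphertext = 0x0AA4
s_1 = InvRound(s_0, k_3) = 0xF0F6
s_2 = InvRound(s_1, k_2) = 0x848B
s_3 = InvRound(s_2, k_1) = 0x181D
s_4 = InvRound(s_3, k_0) = 0x489F

0x489F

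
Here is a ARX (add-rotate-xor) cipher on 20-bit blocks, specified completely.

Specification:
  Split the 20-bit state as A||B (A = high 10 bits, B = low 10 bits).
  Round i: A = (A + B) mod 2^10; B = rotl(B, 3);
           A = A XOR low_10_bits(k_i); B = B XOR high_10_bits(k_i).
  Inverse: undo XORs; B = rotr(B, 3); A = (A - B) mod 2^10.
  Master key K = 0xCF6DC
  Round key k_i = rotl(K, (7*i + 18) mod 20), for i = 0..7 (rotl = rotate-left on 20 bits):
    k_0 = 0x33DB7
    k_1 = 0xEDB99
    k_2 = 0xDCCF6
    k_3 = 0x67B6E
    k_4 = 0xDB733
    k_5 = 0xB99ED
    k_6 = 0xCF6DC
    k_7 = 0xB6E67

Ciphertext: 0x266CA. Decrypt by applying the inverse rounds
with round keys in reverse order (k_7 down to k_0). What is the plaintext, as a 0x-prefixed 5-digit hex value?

s_0 = ciphertext = 0x266CA
s_1 = InvRound(s_0, k_7) = 0x9F082
s_2 = InvRound(s_1, k_6) = 0x2A7F7
s_3 = InvRound(s_2, k_5) = 0x288A2
s_4 = InvRound(s_3, k_4) = 0xE63F9
s_5 = InvRound(s_4, k_3) = 0x4ABCC
s_6 = InvRound(s_5, k_2) = 0x91797
s_7 = InvRound(s_6, k_1) = 0x56084
s_8 = InvRound(s_7, k_0) = 0xD9989

0xD9989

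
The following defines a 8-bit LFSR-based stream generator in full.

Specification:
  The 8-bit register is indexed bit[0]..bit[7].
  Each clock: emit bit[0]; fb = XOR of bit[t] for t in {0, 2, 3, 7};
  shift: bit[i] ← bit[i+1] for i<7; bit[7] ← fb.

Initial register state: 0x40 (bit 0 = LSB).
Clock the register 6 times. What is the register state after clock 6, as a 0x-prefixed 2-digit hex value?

0x21

reg_0 = 0x40
clock 1: out=0, reg = 0x20
clock 2: out=0, reg = 0x10
clock 3: out=0, reg = 0x08
clock 4: out=0, reg = 0x84
clock 5: out=0, reg = 0x42
clock 6: out=0, reg = 0x21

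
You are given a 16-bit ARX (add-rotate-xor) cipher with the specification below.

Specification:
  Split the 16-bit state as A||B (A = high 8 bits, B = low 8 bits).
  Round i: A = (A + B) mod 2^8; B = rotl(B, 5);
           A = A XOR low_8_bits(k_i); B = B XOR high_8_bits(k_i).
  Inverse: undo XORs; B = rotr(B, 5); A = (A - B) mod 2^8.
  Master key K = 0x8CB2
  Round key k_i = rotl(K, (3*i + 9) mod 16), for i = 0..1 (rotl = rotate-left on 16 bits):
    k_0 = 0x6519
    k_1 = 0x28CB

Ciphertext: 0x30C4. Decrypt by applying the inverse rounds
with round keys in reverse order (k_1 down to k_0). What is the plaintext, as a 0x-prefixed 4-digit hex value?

s_0 = ciphertext = 0x30C4
s_1 = InvRound(s_0, k_1) = 0x9467
s_2 = InvRound(s_1, k_0) = 0x7D10

0x7D10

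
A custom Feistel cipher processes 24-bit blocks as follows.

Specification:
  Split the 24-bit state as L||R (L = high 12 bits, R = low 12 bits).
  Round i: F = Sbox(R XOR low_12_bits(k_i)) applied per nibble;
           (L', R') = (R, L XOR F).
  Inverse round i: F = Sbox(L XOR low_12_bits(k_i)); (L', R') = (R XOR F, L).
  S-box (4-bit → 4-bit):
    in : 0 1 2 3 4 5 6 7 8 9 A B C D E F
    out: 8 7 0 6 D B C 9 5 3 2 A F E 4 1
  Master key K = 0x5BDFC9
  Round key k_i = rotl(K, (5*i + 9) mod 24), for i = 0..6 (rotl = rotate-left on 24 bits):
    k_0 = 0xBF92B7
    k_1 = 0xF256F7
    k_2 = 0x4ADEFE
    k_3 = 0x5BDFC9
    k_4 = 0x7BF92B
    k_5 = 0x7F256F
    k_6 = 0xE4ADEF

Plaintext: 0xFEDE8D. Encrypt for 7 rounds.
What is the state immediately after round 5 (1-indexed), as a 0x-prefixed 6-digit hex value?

0xA9A964

s_0 = plaintext = 0xFEDE8D
s_1 = Round(s_0, k_0) = 0xE8D08F
s_2 = Round(s_1, k_1) = 0x08F218
s_3 = Round(s_2, k_2) = 0x218FC3
s_4 = Round(s_3, k_3) = 0xFC3A9A
s_5 = Round(s_4, k_4) = 0xA9A964
s_6 = Round(s_5, k_5) = 0x964510
s_7 = Round(s_6, k_6) = 0x510C75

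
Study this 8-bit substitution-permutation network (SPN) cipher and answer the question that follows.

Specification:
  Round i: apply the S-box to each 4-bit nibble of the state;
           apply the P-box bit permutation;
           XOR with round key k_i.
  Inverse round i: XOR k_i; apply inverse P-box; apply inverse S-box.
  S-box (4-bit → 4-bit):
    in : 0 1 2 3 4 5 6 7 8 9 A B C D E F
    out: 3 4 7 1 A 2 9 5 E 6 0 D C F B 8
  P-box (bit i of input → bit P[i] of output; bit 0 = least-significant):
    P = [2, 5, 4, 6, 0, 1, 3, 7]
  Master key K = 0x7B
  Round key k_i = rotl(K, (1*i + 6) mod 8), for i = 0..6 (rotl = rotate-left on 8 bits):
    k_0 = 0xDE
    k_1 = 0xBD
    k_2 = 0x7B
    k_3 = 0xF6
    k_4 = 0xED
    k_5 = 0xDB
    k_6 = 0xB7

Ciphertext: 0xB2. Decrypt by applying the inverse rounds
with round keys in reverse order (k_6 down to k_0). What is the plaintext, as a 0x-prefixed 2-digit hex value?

0x37

s_0 = ciphertext = 0xB2
s_1 = InvRound(s_0, k_6) = 0x33
s_2 = InvRound(s_1, k_5) = 0xC4
s_3 = InvRound(s_2, k_4) = 0x75
s_4 = InvRound(s_3, k_3) = 0xEA
s_5 = InvRound(s_4, k_2) = 0x61
s_6 = InvRound(s_5, k_1) = 0xCB
s_7 = InvRound(s_6, k_0) = 0x37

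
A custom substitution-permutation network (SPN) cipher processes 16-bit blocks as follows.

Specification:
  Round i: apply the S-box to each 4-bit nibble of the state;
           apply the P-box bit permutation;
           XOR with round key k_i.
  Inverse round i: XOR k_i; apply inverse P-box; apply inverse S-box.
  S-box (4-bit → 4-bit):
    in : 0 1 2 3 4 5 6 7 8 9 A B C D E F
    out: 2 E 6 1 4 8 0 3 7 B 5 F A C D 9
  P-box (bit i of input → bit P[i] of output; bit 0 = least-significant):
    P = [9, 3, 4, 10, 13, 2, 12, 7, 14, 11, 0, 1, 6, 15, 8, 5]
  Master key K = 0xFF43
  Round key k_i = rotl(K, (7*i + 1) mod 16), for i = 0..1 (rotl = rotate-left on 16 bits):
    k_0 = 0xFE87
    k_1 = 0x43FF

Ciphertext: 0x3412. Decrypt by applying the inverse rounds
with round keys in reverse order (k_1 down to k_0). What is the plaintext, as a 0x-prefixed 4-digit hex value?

s_0 = ciphertext = 0x3412
s_1 = InvRound(s_0, k_1) = 0xEAB9
s_2 = InvRound(s_1, k_0) = 0x5521

0x5521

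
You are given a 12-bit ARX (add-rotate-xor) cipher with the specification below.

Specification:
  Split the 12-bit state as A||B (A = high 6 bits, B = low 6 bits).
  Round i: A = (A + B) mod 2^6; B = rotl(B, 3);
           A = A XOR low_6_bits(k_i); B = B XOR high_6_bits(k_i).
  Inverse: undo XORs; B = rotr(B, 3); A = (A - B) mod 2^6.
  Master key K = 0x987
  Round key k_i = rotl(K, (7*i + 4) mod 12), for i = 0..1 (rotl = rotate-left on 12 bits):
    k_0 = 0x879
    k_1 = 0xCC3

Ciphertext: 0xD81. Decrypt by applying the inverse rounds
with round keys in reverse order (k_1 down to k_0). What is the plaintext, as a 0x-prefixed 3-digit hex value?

s_0 = ciphertext = 0xD81
s_1 = InvRound(s_0, k_1) = 0x7D6
s_2 = InvRound(s_1, k_0) = 0xA3E

0xA3E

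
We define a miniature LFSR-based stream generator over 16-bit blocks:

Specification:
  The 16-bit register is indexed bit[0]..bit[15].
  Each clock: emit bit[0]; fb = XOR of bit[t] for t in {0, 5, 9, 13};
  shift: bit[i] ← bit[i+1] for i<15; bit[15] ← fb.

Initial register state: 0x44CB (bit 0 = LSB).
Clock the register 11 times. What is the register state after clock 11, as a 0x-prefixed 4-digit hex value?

reg_0 = 0x44CB
clock 1: out=1, reg = 0xA265
clock 2: out=1, reg = 0x5132
clock 3: out=0, reg = 0xA899
clock 4: out=1, reg = 0x544C
clock 5: out=0, reg = 0x2A26
clock 6: out=0, reg = 0x9513
clock 7: out=1, reg = 0xCA89
clock 8: out=1, reg = 0x6544
clock 9: out=0, reg = 0xB2A2
clock 10: out=0, reg = 0xD951
clock 11: out=1, reg = 0xECA8

0xECA8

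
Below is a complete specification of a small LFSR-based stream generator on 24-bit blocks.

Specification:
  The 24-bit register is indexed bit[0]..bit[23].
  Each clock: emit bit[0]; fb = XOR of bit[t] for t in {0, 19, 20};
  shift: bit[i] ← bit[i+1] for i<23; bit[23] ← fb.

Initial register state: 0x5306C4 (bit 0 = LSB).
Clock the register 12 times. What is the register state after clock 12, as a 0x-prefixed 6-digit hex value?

reg_0 = 0x5306C4
clock 1: out=0, reg = 0xA98362
clock 2: out=0, reg = 0xD4C1B1
clock 3: out=1, reg = 0x6A60D8
clock 4: out=0, reg = 0xB5306C
clock 5: out=0, reg = 0xDA9836
clock 6: out=0, reg = 0x6D4C1B
clock 7: out=1, reg = 0x36A60D
clock 8: out=1, reg = 0x1B5306
clock 9: out=0, reg = 0x0DA983
clock 10: out=1, reg = 0x06D4C1
clock 11: out=1, reg = 0x836A60
clock 12: out=0, reg = 0x41B530

0x41B530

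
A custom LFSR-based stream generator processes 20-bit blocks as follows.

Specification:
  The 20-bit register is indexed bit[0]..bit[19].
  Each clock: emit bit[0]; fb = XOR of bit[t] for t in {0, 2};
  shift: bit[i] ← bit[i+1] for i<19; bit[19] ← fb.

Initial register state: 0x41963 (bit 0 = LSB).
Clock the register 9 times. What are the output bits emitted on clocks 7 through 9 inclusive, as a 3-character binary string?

reg_0 = 0x41963
clock 1: out=1, reg = 0xA0CB1
clock 2: out=1, reg = 0xD0658
clock 3: out=0, reg = 0x6832C
clock 4: out=0, reg = 0xB4196
clock 5: out=0, reg = 0xDA0CB
clock 6: out=1, reg = 0xED065
clock 7: out=1, reg = 0x76832
clock 8: out=0, reg = 0x3B419
clock 9: out=1, reg = 0x9DA0C

101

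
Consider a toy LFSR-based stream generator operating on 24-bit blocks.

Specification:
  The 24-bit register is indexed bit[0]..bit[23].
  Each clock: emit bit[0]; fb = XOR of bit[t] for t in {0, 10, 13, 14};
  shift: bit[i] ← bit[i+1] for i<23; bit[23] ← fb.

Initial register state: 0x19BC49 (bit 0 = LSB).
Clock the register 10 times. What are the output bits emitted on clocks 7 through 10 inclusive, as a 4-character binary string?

reg_0 = 0x19BC49
clock 1: out=1, reg = 0x8CDE24
clock 2: out=0, reg = 0x466F12
clock 3: out=0, reg = 0xA33789
clock 4: out=1, reg = 0xD19BC4
clock 5: out=0, reg = 0x68CDE2
clock 6: out=0, reg = 0x3466F1
clock 7: out=1, reg = 0x1A3378
clock 8: out=0, reg = 0x8D19BC
clock 9: out=0, reg = 0x468CDE
clock 10: out=0, reg = 0xA3466F

1000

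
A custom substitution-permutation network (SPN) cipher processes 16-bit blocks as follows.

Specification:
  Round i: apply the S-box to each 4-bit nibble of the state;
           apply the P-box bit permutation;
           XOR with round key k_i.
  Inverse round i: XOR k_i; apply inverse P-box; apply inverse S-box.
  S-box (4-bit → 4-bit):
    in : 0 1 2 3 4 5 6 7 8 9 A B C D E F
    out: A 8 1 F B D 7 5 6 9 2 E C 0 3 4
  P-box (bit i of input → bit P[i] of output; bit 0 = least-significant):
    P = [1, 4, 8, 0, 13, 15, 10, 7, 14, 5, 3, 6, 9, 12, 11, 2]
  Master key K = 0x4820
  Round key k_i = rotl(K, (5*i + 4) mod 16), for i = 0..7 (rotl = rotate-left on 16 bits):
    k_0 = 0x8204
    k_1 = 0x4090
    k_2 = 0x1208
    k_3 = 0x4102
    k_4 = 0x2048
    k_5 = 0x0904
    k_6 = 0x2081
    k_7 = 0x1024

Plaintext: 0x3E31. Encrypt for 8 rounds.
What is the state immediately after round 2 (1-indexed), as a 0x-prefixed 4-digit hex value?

0xCAD9

s_0 = plaintext = 0x3E31
s_1 = Round(s_0, k_0) = 0x7CA1
s_2 = Round(s_1, k_1) = 0xCAD9
s_3 = Round(s_2, k_2) = 0x1A2F
s_4 = Round(s_3, k_3) = 0x6026
s_5 = Round(s_4, k_4) = 0x1B3A
s_6 = Round(s_5, k_5) = 0xADF8
s_7 = Round(s_6, k_6) = 0x3591
s_8 = Round(s_7, k_7) = 0x6AE9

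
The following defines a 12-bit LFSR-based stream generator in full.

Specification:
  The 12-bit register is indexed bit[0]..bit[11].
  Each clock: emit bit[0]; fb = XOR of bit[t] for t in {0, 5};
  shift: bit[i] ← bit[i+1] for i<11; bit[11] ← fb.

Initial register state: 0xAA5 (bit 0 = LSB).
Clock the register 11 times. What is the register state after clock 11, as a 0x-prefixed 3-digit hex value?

reg_0 = 0xAA5
clock 1: out=1, reg = 0x552
clock 2: out=0, reg = 0x2A9
clock 3: out=1, reg = 0x154
clock 4: out=0, reg = 0x0AA
clock 5: out=0, reg = 0x855
clock 6: out=1, reg = 0xC2A
clock 7: out=0, reg = 0xE15
clock 8: out=1, reg = 0xF0A
clock 9: out=0, reg = 0x785
clock 10: out=1, reg = 0xBC2
clock 11: out=0, reg = 0x5E1

0x5E1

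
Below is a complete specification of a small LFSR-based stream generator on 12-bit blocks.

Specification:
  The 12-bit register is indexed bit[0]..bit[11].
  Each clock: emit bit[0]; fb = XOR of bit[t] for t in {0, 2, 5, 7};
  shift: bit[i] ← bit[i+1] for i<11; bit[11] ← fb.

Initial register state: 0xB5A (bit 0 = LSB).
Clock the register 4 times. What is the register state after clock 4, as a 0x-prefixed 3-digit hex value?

0x0B5

reg_0 = 0xB5A
clock 1: out=0, reg = 0x5AD
clock 2: out=1, reg = 0x2D6
clock 3: out=0, reg = 0x16B
clock 4: out=1, reg = 0x0B5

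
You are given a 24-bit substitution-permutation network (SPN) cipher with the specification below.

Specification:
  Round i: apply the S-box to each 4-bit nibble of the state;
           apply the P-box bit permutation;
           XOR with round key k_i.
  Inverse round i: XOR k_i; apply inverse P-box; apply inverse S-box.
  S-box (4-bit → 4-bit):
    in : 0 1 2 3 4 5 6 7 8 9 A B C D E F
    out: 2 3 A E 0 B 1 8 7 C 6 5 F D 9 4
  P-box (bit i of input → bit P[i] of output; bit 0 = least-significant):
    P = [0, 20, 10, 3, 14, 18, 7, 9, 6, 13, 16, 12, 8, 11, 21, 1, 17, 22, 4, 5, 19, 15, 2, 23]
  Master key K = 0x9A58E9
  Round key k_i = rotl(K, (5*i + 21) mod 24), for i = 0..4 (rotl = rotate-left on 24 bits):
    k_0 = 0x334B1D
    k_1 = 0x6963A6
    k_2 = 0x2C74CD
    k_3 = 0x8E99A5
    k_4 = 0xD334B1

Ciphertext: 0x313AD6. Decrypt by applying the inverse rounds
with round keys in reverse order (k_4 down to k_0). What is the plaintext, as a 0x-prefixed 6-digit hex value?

0x26A6A9

s_0 = ciphertext = 0x313AD6
s_1 = InvRound(s_0, k_4) = 0x95367B
s_2 = InvRound(s_1, k_3) = 0x8B5893
s_3 = InvRound(s_2, k_2) = 0x9B3809
s_4 = InvRound(s_3, k_1) = 0x95C7D5
s_5 = InvRound(s_4, k_0) = 0x26A6A9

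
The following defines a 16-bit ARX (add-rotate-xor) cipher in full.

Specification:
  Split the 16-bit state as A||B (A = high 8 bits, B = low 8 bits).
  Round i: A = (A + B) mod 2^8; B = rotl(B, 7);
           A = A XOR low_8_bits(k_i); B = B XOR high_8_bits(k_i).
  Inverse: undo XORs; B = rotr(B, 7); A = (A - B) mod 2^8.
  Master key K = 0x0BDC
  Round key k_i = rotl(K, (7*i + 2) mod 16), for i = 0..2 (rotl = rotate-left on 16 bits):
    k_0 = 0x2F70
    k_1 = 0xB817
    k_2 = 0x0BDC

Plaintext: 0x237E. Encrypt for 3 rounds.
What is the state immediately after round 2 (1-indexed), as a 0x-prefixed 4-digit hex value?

0xF6B0

s_0 = plaintext = 0x237E
s_1 = Round(s_0, k_0) = 0xD110
s_2 = Round(s_1, k_1) = 0xF6B0
s_3 = Round(s_2, k_2) = 0x7A53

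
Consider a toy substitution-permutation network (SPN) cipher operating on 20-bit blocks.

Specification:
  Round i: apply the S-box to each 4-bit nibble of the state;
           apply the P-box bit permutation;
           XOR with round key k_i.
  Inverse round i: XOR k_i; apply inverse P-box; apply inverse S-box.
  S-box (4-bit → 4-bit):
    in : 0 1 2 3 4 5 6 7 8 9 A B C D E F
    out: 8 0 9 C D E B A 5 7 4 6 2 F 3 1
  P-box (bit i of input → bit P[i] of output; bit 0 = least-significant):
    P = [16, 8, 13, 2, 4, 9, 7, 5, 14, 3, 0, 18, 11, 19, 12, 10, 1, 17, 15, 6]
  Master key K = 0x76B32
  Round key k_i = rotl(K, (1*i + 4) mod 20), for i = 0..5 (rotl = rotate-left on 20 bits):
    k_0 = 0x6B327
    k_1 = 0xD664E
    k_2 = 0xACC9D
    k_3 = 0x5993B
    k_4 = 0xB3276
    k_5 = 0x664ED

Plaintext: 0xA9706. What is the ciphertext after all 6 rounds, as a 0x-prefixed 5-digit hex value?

s_0 = plaintext = 0xA9706
s_1 = Round(s_0, k_0) = 0xB2A0B
s_2 = Round(s_1, k_1) = 0xFCB6F
s_3 = Round(s_2, k_2) = 0x3CEA6
s_4 = Round(s_3, k_3) = 0xC58F7
s_5 = Round(s_4, k_4) = 0x16763
s_6 = Round(s_5, k_5) = 0xA4AD1

0xA4AD1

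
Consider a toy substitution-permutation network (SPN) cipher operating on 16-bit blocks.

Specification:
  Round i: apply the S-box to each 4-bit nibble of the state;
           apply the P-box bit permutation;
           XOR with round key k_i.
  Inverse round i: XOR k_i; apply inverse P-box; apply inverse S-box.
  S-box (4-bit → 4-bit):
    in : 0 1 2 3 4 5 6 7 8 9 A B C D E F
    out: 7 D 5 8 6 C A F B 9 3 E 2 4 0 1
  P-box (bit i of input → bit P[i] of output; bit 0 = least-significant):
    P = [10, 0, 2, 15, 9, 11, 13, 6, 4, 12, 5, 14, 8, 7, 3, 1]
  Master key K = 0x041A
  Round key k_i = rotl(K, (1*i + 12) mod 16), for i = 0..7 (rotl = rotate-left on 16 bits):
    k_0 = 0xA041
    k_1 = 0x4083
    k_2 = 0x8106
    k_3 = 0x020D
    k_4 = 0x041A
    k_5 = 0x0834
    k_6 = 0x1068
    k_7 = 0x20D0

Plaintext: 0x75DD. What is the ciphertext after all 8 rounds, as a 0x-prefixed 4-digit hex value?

s_0 = plaintext = 0x75DD
s_1 = Round(s_0, k_0) = 0xC1EF
s_2 = Round(s_1, k_1) = 0x0433
s_3 = Round(s_2, k_2) = 0x10EE
s_4 = Round(s_3, k_3) = 0x1337
s_5 = Round(s_4, k_4) = 0xC155
s_6 = Round(s_5, k_5) = 0xE8C0
s_7 = Round(s_6, k_6) = 0x4C7D
s_8 = Round(s_7, k_7) = 0x1A1C

0x1A1C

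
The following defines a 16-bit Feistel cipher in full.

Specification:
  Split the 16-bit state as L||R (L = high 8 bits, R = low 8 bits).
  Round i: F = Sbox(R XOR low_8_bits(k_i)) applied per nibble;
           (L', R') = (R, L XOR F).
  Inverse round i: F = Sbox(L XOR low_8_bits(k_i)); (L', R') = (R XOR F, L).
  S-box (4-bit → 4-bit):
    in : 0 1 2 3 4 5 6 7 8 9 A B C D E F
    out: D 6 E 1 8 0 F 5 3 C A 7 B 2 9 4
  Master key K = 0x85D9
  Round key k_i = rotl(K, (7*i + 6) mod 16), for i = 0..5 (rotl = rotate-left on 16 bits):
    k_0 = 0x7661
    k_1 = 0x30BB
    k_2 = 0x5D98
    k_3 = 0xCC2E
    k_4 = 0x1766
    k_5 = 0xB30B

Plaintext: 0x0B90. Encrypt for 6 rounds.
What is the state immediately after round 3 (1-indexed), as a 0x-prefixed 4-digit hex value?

0xDFC8

s_0 = plaintext = 0x0B90
s_1 = Round(s_0, k_0) = 0x904D
s_2 = Round(s_1, k_1) = 0x4DDF
s_3 = Round(s_2, k_2) = 0xDFC8
s_4 = Round(s_3, k_3) = 0xC840
s_5 = Round(s_4, k_4) = 0x4027
s_6 = Round(s_5, k_5) = 0x27AB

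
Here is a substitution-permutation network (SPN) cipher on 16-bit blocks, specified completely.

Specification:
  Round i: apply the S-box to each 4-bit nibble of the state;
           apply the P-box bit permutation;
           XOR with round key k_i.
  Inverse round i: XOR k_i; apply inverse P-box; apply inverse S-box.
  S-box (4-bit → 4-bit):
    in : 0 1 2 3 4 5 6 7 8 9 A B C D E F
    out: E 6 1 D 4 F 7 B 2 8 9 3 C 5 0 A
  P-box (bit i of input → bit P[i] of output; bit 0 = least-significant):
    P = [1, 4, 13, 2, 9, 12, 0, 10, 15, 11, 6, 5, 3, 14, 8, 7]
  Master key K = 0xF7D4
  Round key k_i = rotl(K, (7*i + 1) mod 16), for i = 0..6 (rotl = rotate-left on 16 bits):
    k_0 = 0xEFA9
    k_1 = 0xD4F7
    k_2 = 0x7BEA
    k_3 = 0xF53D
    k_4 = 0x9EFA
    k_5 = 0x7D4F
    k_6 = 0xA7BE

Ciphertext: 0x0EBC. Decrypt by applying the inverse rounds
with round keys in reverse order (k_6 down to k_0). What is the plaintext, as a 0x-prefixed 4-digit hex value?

0x2C07

s_0 = ciphertext = 0x0EBC
s_1 = InvRound(s_0, k_6) = 0x4BED
s_2 = InvRound(s_1, k_5) = 0x997D
s_3 = InvRound(s_2, k_4) = 0xCE3A
s_4 = InvRound(s_3, k_3) = 0x4863
s_5 = InvRound(s_4, k_2) = 0x3E64
s_6 = InvRound(s_5, k_1) = 0xFBD6
s_7 = InvRound(s_6, k_0) = 0x2C07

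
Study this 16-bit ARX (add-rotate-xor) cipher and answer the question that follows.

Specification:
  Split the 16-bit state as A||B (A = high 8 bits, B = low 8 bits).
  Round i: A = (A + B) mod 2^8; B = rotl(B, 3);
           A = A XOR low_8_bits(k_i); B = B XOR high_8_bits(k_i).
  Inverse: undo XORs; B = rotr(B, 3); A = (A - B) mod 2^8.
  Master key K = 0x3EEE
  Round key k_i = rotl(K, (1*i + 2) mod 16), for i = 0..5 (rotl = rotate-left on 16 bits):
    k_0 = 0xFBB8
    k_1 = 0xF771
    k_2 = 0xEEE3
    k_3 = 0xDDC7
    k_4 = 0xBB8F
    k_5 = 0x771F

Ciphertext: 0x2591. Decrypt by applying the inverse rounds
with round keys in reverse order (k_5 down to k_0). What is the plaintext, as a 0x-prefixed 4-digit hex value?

0x5EC4

s_0 = ciphertext = 0x2591
s_1 = InvRound(s_0, k_5) = 0x5EDC
s_2 = InvRound(s_1, k_4) = 0xE5EC
s_3 = InvRound(s_2, k_3) = 0xFC26
s_4 = InvRound(s_3, k_2) = 0x0619
s_5 = InvRound(s_4, k_1) = 0x9ADD
s_6 = InvRound(s_5, k_0) = 0x5EC4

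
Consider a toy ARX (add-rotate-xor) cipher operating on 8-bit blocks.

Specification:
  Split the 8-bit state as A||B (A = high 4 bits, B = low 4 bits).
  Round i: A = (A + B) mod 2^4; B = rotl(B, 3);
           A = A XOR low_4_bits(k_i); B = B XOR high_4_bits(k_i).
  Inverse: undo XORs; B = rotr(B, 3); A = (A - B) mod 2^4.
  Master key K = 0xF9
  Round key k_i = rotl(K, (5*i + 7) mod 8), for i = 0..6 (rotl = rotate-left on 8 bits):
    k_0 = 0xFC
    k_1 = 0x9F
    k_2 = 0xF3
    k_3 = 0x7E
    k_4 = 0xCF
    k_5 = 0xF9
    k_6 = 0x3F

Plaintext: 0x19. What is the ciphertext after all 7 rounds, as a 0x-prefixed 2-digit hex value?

0x8E

s_0 = plaintext = 0x19
s_1 = Round(s_0, k_0) = 0x63
s_2 = Round(s_1, k_1) = 0x60
s_3 = Round(s_2, k_2) = 0x5F
s_4 = Round(s_3, k_3) = 0xA8
s_5 = Round(s_4, k_4) = 0xD8
s_6 = Round(s_5, k_5) = 0xCB
s_7 = Round(s_6, k_6) = 0x8E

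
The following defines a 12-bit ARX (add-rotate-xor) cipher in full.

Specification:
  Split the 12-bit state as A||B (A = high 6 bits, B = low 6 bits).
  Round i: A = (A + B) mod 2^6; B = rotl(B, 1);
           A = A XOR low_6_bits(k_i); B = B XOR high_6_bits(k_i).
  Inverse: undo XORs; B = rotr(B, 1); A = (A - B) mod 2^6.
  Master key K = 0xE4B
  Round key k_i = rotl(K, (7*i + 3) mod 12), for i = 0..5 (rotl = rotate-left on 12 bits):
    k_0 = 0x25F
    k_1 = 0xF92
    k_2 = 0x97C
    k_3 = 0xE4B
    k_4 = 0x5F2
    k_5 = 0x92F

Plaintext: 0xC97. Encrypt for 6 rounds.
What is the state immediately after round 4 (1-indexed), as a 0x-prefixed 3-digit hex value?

0xA75

s_0 = plaintext = 0xC97
s_1 = Round(s_0, k_0) = 0x5A7
s_2 = Round(s_1, k_1) = 0xBF1
s_3 = Round(s_2, k_2) = 0x706
s_4 = Round(s_3, k_3) = 0xA75
s_5 = Round(s_4, k_4) = 0xB3C
s_6 = Round(s_5, k_5) = 0x1DD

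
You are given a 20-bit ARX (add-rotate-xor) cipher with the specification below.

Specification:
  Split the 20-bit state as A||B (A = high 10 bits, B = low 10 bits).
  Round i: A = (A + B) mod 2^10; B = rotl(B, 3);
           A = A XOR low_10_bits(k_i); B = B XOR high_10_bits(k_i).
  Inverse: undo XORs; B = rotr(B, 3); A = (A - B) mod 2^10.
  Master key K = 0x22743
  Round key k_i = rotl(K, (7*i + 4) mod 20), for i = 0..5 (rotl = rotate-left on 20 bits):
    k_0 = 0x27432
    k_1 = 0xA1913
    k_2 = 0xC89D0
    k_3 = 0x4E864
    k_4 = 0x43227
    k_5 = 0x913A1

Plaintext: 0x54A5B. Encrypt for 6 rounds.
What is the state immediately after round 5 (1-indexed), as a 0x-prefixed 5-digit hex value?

0x33C29

s_0 = plaintext = 0x54A5B
s_1 = Round(s_0, k_0) = 0xE7E41
s_2 = Round(s_1, k_1) = 0x3CC8A
s_3 = Round(s_2, k_2) = 0x2B773
s_4 = Round(s_3, k_3) = 0x112A4
s_5 = Round(s_4, k_4) = 0x33C29
s_6 = Round(s_5, k_5) = 0xD670C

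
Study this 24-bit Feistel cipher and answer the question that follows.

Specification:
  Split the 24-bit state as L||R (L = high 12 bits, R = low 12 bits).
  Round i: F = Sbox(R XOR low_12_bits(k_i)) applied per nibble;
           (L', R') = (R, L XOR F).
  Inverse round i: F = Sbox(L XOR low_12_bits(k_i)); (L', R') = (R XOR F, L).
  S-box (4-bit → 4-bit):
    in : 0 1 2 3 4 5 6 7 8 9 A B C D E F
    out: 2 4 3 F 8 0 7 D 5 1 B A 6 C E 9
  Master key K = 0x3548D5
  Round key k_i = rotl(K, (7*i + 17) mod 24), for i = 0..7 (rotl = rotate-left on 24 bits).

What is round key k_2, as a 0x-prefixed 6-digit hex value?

0xA46A9A

K = 0x3548D5
k_0 = rotl(K, (7*0+17) mod 24) = rotl(K, 17) = 0xAA6A91
k_1 = rotl(K, (7*1+17) mod 24) = rotl(K, 0) = 0x3548D5
k_2 = rotl(K, (7*2+17) mod 24) = rotl(K, 7) = 0xA46A9A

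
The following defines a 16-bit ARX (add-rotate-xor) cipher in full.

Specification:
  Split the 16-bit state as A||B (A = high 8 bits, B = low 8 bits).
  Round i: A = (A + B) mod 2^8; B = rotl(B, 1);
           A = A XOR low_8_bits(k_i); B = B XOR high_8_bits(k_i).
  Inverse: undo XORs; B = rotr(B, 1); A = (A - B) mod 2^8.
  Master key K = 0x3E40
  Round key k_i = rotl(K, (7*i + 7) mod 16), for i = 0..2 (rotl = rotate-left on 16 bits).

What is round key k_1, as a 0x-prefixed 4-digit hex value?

0x0F90

K = 0x3E40
k_0 = rotl(K, (7*0+7) mod 16) = rotl(K, 7) = 0x201F
k_1 = rotl(K, (7*1+7) mod 16) = rotl(K, 14) = 0x0F90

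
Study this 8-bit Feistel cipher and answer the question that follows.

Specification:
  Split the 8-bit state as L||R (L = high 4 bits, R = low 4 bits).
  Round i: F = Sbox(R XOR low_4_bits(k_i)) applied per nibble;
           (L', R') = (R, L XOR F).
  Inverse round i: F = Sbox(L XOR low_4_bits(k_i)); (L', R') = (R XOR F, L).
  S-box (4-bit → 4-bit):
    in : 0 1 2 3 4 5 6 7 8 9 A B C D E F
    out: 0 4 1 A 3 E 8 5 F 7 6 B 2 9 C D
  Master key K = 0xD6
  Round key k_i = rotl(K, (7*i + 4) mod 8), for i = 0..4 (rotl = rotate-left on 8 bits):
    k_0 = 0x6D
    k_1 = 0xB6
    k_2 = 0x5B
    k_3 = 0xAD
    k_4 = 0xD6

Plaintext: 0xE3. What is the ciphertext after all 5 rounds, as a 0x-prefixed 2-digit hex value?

s_0 = plaintext = 0xE3
s_1 = Round(s_0, k_0) = 0x32
s_2 = Round(s_1, k_1) = 0x20
s_3 = Round(s_2, k_2) = 0x09
s_4 = Round(s_3, k_3) = 0x93
s_5 = Round(s_4, k_4) = 0x37

0x37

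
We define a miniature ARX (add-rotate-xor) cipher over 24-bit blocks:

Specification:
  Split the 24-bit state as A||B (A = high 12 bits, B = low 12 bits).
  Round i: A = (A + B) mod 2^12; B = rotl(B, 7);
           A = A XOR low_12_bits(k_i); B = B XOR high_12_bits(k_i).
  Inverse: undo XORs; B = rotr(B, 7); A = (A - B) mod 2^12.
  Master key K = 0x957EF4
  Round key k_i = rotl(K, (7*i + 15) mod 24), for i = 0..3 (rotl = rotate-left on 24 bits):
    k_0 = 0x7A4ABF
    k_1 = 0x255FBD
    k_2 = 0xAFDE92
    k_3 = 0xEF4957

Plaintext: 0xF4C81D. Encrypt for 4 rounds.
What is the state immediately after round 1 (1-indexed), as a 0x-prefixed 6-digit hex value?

s_0 = plaintext = 0xF4C81D
s_1 = Round(s_0, k_0) = 0xDD6964
s_2 = Round(s_1, k_1) = 0x88701E
s_3 = Round(s_2, k_2) = 0x6375FD
s_4 = Round(s_3, k_3) = 0x56305B

0xDD6964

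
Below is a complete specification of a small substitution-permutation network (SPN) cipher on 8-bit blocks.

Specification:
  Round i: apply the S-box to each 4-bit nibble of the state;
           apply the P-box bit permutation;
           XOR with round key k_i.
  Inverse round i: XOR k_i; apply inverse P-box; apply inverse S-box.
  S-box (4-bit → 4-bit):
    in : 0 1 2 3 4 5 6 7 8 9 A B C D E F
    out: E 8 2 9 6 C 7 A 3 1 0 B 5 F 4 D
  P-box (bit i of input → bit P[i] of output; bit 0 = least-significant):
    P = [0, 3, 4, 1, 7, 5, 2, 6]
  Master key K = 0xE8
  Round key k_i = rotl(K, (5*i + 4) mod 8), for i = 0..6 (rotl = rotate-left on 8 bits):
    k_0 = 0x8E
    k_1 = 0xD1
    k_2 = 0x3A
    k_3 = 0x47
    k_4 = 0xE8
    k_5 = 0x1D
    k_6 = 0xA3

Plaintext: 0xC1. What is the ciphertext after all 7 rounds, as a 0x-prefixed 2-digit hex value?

s_0 = plaintext = 0xC1
s_1 = Round(s_0, k_0) = 0x08
s_2 = Round(s_1, k_1) = 0xBC
s_3 = Round(s_2, k_2) = 0xCB
s_4 = Round(s_3, k_3) = 0xC8
s_5 = Round(s_4, k_4) = 0x65
s_6 = Round(s_5, k_5) = 0xAB
s_7 = Round(s_6, k_6) = 0xA8

0xA8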